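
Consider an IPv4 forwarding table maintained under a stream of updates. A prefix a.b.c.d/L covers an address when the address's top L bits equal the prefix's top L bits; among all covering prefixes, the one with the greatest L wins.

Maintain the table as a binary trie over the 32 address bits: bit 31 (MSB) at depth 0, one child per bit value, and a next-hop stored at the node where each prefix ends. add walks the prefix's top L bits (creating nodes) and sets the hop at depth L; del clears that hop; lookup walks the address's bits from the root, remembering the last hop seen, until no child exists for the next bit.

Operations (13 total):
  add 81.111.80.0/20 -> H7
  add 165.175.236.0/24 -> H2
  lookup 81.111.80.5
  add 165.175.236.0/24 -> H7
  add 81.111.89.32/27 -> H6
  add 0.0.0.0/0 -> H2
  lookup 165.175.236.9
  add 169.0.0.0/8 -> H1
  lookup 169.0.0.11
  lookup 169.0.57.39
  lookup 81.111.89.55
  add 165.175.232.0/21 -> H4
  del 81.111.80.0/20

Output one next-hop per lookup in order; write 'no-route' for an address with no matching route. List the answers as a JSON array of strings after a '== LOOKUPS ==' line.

Apply in order:
  + 81.111.80.0/20 (H7) depth=20
  + 165.175.236.0/24 (H2) depth=24
  Q 81.111.80.5: descend 01010001011011110101 ; hops seen [H7] ; pick H7
  + 165.175.236.0/24 (H7) depth=24
  + 81.111.89.32/27 (H6) depth=27
  + 0.0.0.0/0 (H2) depth=0
  Q 165.175.236.9: descend 101001011010111111101100 ; hops seen [H2,H7] ; pick H7
  + 169.0.0.0/8 (H1) depth=8
  Q 169.0.0.11: descend 10101001 ; hops seen [H2,H1] ; pick H1
  Q 169.0.57.39: descend 10101001 ; hops seen [H2,H1] ; pick H1
  Q 81.111.89.55: descend 010100010110111101011001001 ; hops seen [H2,H7,H6] ; pick H6
  + 165.175.232.0/21 (H4) depth=21
  del 81.111.80.0/20 (clear depth 20)

== LOOKUPS ==
["H7","H7","H1","H1","H6"]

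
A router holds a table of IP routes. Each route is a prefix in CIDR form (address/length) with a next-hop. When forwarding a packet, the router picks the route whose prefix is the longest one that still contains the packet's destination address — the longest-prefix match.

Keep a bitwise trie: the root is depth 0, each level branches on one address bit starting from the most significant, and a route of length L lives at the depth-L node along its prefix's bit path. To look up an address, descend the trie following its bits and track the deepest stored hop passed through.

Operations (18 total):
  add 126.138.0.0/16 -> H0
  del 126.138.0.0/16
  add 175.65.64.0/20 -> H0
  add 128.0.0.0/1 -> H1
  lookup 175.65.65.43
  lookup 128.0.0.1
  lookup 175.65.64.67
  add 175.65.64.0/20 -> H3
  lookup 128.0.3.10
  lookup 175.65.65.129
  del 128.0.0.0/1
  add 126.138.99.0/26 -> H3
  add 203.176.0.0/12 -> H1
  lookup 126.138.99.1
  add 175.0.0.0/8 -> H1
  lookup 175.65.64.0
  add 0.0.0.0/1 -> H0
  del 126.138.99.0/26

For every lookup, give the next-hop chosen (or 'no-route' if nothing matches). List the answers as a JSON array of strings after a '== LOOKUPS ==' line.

Apply in order:
  add 126.138.0.0/16 -> H0 at depth 16
  - 126.138.0.0/16 clear@16
  add 175.65.64.0/20 -> H0 at depth 20
  add 128.0.0.0/1 -> H1 at depth 1
  lookup 175.65.65.43: bits 10101111010000010100 walk d0:-→d1:H1→d2:-→d3:-→d4:-→d5:-→d6:-→d7:-→d8:-→d9:-→d10:-→d11:-→d12:-→d13:-→d14:-→d15:-→d16:-→d17:-→d18:-→d19:-→d20:H0 -> H0
  lookup 128.0.0.1: bits 10 walk d0:-→d1:H1→d2:- -> H1
  lookup 175.65.64.67: bits 10101111010000010100 walk d0:-→d1:H1→d2:-→d3:-→d4:-→d5:-→d6:-→d7:-→d8:-→d9:-→d10:-→d11:-→d12:-→d13:-→d14:-→d15:-→d16:-→d17:-→d18:-→d19:-→d20:H0 -> H0
  add 175.65.64.0/20 -> H3 at depth 20
  lookup 128.0.3.10: bits 10 walk d0:-→d1:H1→d2:- -> H1
  lookup 175.65.65.129: bits 10101111010000010100 walk d0:-→d1:H1→d2:-→d3:-→d4:-→d5:-→d6:-→d7:-→d8:-→d9:-→d10:-→d11:-→d12:-→d13:-→d14:-→d15:-→d16:-→d17:-→d18:-→d19:-→d20:H3 -> H3
  - 128.0.0.0/1 clear@1
  add 126.138.99.0/26 -> H3 at depth 26
  add 203.176.0.0/12 -> H1 at depth 12
  lookup 126.138.99.1: bits 01111110100010100110001100 walk d0:-→d1:-→d2:-→d3:-→d4:-→d5:-→d6:-→d7:-→d8:-→d9:-→d10:-→d11:-→d12:-→d13:-→d14:-→d15:-→d16:-→d17:-→d18:-→d19:-→d20:-→d21:-→d22:-→d23:-→d24:-→d25:-→d26:H3 -> H3
  add 175.0.0.0/8 -> H1 at depth 8
  lookup 175.65.64.0: bits 10101111010000010100 walk d0:-→d1:-→d2:-→d3:-→d4:-→d5:-→d6:-→d7:-→d8:H1→d9:-→d10:-→d11:-→d12:-→d13:-→d14:-→d15:-→d16:-→d17:-→d18:-→d19:-→d20:H3 -> H3
  add 0.0.0.0/1 -> H0 at depth 1
  - 126.138.99.0/26 clear@26

== LOOKUPS ==
["H0","H1","H0","H1","H3","H3","H3"]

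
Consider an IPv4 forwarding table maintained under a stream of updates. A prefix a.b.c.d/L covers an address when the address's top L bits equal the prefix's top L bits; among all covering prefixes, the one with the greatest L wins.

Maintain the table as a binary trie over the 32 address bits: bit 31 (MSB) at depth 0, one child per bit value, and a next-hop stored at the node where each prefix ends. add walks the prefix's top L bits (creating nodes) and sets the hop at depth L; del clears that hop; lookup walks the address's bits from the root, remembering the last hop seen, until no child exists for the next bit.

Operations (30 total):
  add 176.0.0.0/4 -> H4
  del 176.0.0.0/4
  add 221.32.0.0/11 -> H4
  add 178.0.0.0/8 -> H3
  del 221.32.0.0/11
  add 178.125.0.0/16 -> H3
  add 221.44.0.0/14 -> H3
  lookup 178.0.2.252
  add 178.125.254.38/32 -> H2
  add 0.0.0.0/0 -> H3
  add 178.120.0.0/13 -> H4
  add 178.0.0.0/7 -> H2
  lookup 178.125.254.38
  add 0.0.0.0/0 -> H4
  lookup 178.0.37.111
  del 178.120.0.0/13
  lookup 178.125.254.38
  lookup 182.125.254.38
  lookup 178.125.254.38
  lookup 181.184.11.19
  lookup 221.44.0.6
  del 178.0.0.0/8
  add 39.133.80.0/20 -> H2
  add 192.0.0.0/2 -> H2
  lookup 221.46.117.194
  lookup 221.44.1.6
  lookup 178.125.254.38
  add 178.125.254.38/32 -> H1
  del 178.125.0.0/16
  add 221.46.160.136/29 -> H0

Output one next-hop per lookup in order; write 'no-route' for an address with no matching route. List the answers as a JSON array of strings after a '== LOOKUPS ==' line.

Process each operation:
  add 176.0.0.0/4 -> H4 at depth 4
  del 176.0.0.0/4 (clear depth 4)
  add 221.32.0.0/11 -> H4 at depth 11
  add 178.0.0.0/8 -> H3 at depth 8
  del 221.32.0.0/11 (clear depth 11)
  add 178.125.0.0/16 -> H3 at depth 16
  add 221.44.0.0/14 -> H3 at depth 14
  lookup 178.0.2.252: bits 101100100 walk d0:-→d1:-→d2:-→d3:-→d4:-→d5:-→d6:-→d7:-→d8:H3→d9:- -> H3
  add 178.125.254.38/32 -> H2 at depth 32
  add 0.0.0.0/0 -> H3 at depth 0
  add 178.120.0.0/13 -> H4 at depth 13
  add 178.0.0.0/7 -> H2 at depth 7
  lookup 178.125.254.38: bits 10110010011111011111111000100110 walk d0:H3→d1:-→d2:-→d3:-→d4:-→d5:-→d6:-→d7:H2→d8:H3→d9:-→d10:-→d11:-→d12:-→d13:H4→d14:-→d15:-→d16:H3→d17:-→d18:-→d19:-→d20:-→d21:-→d22:-→d23:-→d24:-→d25:-→d26:-→d27:-→d28:-→d29:-→d30:-→d31:-→d32:H2 -> H2
  add 0.0.0.0/0 -> H4 at depth 0
  lookup 178.0.37.111: bits 101100100 walk d0:H4→d1:-→d2:-→d3:-→d4:-→d5:-→d6:-→d7:H2→d8:H3→d9:- -> H3
  del 178.120.0.0/13 (clear depth 13)
  lookup 178.125.254.38: bits 10110010011111011111111000100110 walk d0:H4→d1:-→d2:-→d3:-→d4:-→d5:-→d6:-→d7:H2→d8:H3→d9:-→d10:-→d11:-→d12:-→d13:-→d14:-→d15:-→d16:H3→d17:-→d18:-→d19:-→d20:-→d21:-→d22:-→d23:-→d24:-→d25:-→d26:-→d27:-→d28:-→d29:-→d30:-→d31:-→d32:H2 -> H2
  lookup 182.125.254.38: bits 10110 walk d0:H4→d1:-→d2:-→d3:-→d4:-→d5:- -> H4
  lookup 178.125.254.38: bits 10110010011111011111111000100110 walk d0:H4→d1:-→d2:-→d3:-→d4:-→d5:-→d6:-→d7:H2→d8:H3→d9:-→d10:-→d11:-→d12:-→d13:-→d14:-→d15:-→d16:H3→d17:-→d18:-→d19:-→d20:-→d21:-→d22:-→d23:-→d24:-→d25:-→d26:-→d27:-→d28:-→d29:-→d30:-→d31:-→d32:H2 -> H2
  lookup 181.184.11.19: bits 10110 walk d0:H4→d1:-→d2:-→d3:-→d4:-→d5:- -> H4
  lookup 221.44.0.6: bits 11011101001011 walk d0:H4→d1:-→d2:-→d3:-→d4:-→d5:-→d6:-→d7:-→d8:-→d9:-→d10:-→d11:-→d12:-→d13:-→d14:H3 -> H3
  del 178.0.0.0/8 (clear depth 8)
  add 39.133.80.0/20 -> H2 at depth 20
  add 192.0.0.0/2 -> H2 at depth 2
  lookup 221.46.117.194: bits 11011101001011 walk d0:H4→d1:-→d2:H2→d3:-→d4:-→d5:-→d6:-→d7:-→d8:-→d9:-→d10:-→d11:-→d12:-→d13:-→d14:H3 -> H3
  lookup 221.44.1.6: bits 11011101001011 walk d0:H4→d1:-→d2:H2→d3:-→d4:-→d5:-→d6:-→d7:-→d8:-→d9:-→d10:-→d11:-→d12:-→d13:-→d14:H3 -> H3
  lookup 178.125.254.38: bits 10110010011111011111111000100110 walk d0:H4→d1:-→d2:-→d3:-→d4:-→d5:-→d6:-→d7:H2→d8:-→d9:-→d10:-→d11:-→d12:-→d13:-→d14:-→d15:-→d16:H3→d17:-→d18:-→d19:-→d20:-→d21:-→d22:-→d23:-→d24:-→d25:-→d26:-→d27:-→d28:-→d29:-→d30:-→d31:-→d32:H2 -> H2
  add 178.125.254.38/32 -> H1 at depth 32
  del 178.125.0.0/16 (clear depth 16)
  add 221.46.160.136/29 -> H0 at depth 29

== LOOKUPS ==
["H3","H2","H3","H2","H4","H2","H4","H3","H3","H3","H2"]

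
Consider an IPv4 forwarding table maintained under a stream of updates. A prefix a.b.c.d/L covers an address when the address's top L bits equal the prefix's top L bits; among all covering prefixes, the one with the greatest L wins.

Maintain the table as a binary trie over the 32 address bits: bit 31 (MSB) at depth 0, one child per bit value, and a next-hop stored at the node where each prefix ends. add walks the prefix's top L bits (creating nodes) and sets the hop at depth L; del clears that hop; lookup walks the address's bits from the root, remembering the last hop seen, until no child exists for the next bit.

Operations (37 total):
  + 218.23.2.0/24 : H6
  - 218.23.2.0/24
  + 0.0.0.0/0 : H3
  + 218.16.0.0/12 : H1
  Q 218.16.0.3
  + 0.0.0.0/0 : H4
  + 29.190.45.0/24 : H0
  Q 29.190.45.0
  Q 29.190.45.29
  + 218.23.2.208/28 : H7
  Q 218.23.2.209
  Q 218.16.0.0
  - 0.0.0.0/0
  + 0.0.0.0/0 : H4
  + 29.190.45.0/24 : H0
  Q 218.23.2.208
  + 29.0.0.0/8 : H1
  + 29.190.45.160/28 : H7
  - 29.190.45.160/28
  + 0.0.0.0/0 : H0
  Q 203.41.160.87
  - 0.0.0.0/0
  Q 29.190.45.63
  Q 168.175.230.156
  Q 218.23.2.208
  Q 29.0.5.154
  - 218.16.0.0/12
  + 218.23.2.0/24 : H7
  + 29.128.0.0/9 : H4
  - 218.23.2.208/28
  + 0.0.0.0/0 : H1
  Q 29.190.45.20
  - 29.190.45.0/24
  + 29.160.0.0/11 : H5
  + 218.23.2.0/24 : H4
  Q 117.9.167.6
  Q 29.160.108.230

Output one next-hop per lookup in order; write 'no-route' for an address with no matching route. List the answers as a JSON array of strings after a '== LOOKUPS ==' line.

Trace:
  + 218.23.2.0/24 (H6) depth=24
  del 218.23.2.0/24 (clear depth 24)
  + 0.0.0.0/0 (H3) depth=0
  + 218.16.0.0/12 (H1) depth=12
  ? 218.16.0.3  path d0:H3→d1:-→d2:-→d3:-→d4:-→d5:-→d6:-→d7:-→d8:-→d9:-→d10:-→d11:-→d12:H1→d13:-  best=H1
  + 0.0.0.0/0 (H4) depth=0
  + 29.190.45.0/24 (H0) depth=24
  ? 29.190.45.0  path d0:H4→d1:-→d2:-→d3:-→d4:-→d5:-→d6:-→d7:-→d8:-→d9:-→d10:-→d11:-→d12:-→d13:-→d14:-→d15:-→d16:-→d17:-→d18:-→d19:-→d20:-→d21:-→d22:-→d23:-→d24:H0  best=H0
  ? 29.190.45.29  path d0:H4→d1:-→d2:-→d3:-→d4:-→d5:-→d6:-→d7:-→d8:-→d9:-→d10:-→d11:-→d12:-→d13:-→d14:-→d15:-→d16:-→d17:-→d18:-→d19:-→d20:-→d21:-→d22:-→d23:-→d24:H0  best=H0
  + 218.23.2.208/28 (H7) depth=28
  ? 218.23.2.209  path d0:H4→d1:-→d2:-→d3:-→d4:-→d5:-→d6:-→d7:-→d8:-→d9:-→d10:-→d11:-→d12:H1→d13:-→d14:-→d15:-→d16:-→d17:-→d18:-→d19:-→d20:-→d21:-→d22:-→d23:-→d24:-→d25:-→d26:-→d27:-→d28:H7  best=H7
  ? 218.16.0.0  path d0:H4→d1:-→d2:-→d3:-→d4:-→d5:-→d6:-→d7:-→d8:-→d9:-→d10:-→d11:-→d12:H1→d13:-  best=H1
  del 0.0.0.0/0 (clear depth 0)
  + 0.0.0.0/0 (H4) depth=0
  + 29.190.45.0/24 (H0) depth=24
  ? 218.23.2.208  path d0:H4→d1:-→d2:-→d3:-→d4:-→d5:-→d6:-→d7:-→d8:-→d9:-→d10:-→d11:-→d12:H1→d13:-→d14:-→d15:-→d16:-→d17:-→d18:-→d19:-→d20:-→d21:-→d22:-→d23:-→d24:-→d25:-→d26:-→d27:-→d28:H7  best=H7
  + 29.0.0.0/8 (H1) depth=8
  + 29.190.45.160/28 (H7) depth=28
  del 29.190.45.160/28 (clear depth 28)
  + 0.0.0.0/0 (H0) depth=0
  ? 203.41.160.87  path d0:H0→d1:-→d2:-→d3:-  best=H0
  del 0.0.0.0/0 (clear depth 0)
  ? 29.190.45.63  path d0:-→d1:-→d2:-→d3:-→d4:-→d5:-→d6:-→d7:-→d8:H1→d9:-→d10:-→d11:-→d12:-→d13:-→d14:-→d15:-→d16:-→d17:-→d18:-→d19:-→d20:-→d21:-→d22:-→d23:-→d24:H0  best=H0
  ? 168.175.230.156  path d0:-→d1:-  best=no-route
  ? 218.23.2.208  path d0:-→d1:-→d2:-→d3:-→d4:-→d5:-→d6:-→d7:-→d8:-→d9:-→d10:-→d11:-→d12:H1→d13:-→d14:-→d15:-→d16:-→d17:-→d18:-→d19:-→d20:-→d21:-→d22:-→d23:-→d24:-→d25:-→d26:-→d27:-→d28:H7  best=H7
  ? 29.0.5.154  path d0:-→d1:-→d2:-→d3:-→d4:-→d5:-→d6:-→d7:-→d8:H1  best=H1
  del 218.16.0.0/12 (clear depth 12)
  + 218.23.2.0/24 (H7) depth=24
  + 29.128.0.0/9 (H4) depth=9
  del 218.23.2.208/28 (clear depth 28)
  + 0.0.0.0/0 (H1) depth=0
  ? 29.190.45.20  path d0:H1→d1:-→d2:-→d3:-→d4:-→d5:-→d6:-→d7:-→d8:H1→d9:H4→d10:-→d11:-→d12:-→d13:-→d14:-→d15:-→d16:-→d17:-→d18:-→d19:-→d20:-→d21:-→d22:-→d23:-→d24:H0  best=H0
  del 29.190.45.0/24 (clear depth 24)
  + 29.160.0.0/11 (H5) depth=11
  + 218.23.2.0/24 (H4) depth=24
  ? 117.9.167.6  path d0:H1→d1:-  best=H1
  ? 29.160.108.230  path d0:H1→d1:-→d2:-→d3:-→d4:-→d5:-→d6:-→d7:-→d8:H1→d9:H4→d10:-→d11:H5  best=H5

== LOOKUPS ==
["H1","H0","H0","H7","H1","H7","H0","H0","no-route","H7","H1","H0","H1","H5"]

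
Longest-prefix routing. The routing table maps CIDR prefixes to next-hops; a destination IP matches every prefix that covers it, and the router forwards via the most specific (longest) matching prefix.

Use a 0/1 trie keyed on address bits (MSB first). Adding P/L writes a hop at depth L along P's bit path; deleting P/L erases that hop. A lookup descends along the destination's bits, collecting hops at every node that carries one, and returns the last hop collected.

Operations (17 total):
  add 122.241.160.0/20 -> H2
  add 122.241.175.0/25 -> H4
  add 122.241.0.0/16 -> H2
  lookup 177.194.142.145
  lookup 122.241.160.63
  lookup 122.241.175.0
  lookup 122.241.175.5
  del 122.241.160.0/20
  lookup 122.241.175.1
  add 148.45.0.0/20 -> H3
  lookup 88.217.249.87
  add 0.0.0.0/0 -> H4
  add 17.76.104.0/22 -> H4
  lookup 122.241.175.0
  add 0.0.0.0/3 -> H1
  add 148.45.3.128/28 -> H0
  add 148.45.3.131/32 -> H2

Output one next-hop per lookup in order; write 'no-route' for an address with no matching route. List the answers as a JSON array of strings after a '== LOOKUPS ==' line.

Apply in order:
  + 122.241.160.0/20 (H2) depth=20
  + 122.241.175.0/25 (H4) depth=25
  + 122.241.0.0/16 (H2) depth=16
  lookup 177.194.142.145: bits ε walk d0:- -> no-route
  lookup 122.241.160.63: bits 01111010111100011010 walk d0:-→d1:-→d2:-→d3:-→d4:-→d5:-→d6:-→d7:-→d8:-→d9:-→d10:-→d11:-→d12:-→d13:-→d14:-→d15:-→d16:H2→d17:-→d18:-→d19:-→d20:H2 -> H2
  lookup 122.241.175.0: bits 0111101011110001101011110 walk d0:-→d1:-→d2:-→d3:-→d4:-→d5:-→d6:-→d7:-→d8:-→d9:-→d10:-→d11:-→d12:-→d13:-→d14:-→d15:-→d16:H2→d17:-→d18:-→d19:-→d20:H2→d21:-→d22:-→d23:-→d24:-→d25:H4 -> H4
  lookup 122.241.175.5: bits 0111101011110001101011110 walk d0:-→d1:-→d2:-→d3:-→d4:-→d5:-→d6:-→d7:-→d8:-→d9:-→d10:-→d11:-→d12:-→d13:-→d14:-→d15:-→d16:H2→d17:-→d18:-→d19:-→d20:H2→d21:-→d22:-→d23:-→d24:-→d25:H4 -> H4
  del 122.241.160.0/20 (clear depth 20)
  lookup 122.241.175.1: bits 0111101011110001101011110 walk d0:-→d1:-→d2:-→d3:-→d4:-→d5:-→d6:-→d7:-→d8:-→d9:-→d10:-→d11:-→d12:-→d13:-→d14:-→d15:-→d16:H2→d17:-→d18:-→d19:-→d20:-→d21:-→d22:-→d23:-→d24:-→d25:H4 -> H4
  + 148.45.0.0/20 (H3) depth=20
  lookup 88.217.249.87: bits 01 walk d0:-→d1:-→d2:- -> no-route
  + 0.0.0.0/0 (H4) depth=0
  + 17.76.104.0/22 (H4) depth=22
  lookup 122.241.175.0: bits 0111101011110001101011110 walk d0:H4→d1:-→d2:-→d3:-→d4:-→d5:-→d6:-→d7:-→d8:-→d9:-→d10:-→d11:-→d12:-→d13:-→d14:-→d15:-→d16:H2→d17:-→d18:-→d19:-→d20:-→d21:-→d22:-→d23:-→d24:-→d25:H4 -> H4
  + 0.0.0.0/3 (H1) depth=3
  + 148.45.3.128/28 (H0) depth=28
  + 148.45.3.131/32 (H2) depth=32

== LOOKUPS ==
["no-route","H2","H4","H4","H4","no-route","H4"]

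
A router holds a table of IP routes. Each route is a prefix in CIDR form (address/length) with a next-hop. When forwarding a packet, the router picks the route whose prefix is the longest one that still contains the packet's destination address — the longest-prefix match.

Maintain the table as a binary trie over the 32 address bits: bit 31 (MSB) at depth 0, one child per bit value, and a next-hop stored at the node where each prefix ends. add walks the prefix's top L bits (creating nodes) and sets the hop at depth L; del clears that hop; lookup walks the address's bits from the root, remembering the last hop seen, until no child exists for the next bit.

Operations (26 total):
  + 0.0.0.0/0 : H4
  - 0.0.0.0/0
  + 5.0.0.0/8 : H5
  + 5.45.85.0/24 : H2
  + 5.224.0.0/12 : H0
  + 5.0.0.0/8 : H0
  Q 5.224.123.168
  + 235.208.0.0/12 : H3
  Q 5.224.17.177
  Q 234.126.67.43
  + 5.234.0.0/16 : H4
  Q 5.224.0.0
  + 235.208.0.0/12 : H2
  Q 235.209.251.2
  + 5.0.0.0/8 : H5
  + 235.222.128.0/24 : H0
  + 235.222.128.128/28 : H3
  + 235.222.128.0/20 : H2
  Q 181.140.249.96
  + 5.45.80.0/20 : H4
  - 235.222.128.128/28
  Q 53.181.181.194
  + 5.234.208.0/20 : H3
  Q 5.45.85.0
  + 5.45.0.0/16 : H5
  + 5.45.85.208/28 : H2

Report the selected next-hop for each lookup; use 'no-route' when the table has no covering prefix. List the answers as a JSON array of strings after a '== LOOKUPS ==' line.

Apply in order:
  add 0.0.0.0/0 -> H4 at depth 0
  del 0.0.0.0/0 (clear depth 0)
  add 5.0.0.0/8 -> H5 at depth 8
  add 5.45.85.0/24 -> H2 at depth 24
  add 5.224.0.0/12 -> H0 at depth 12
  add 5.0.0.0/8 -> H0 at depth 8
  Q 5.224.123.168: descend 000001011110 ; hops seen [H0,H0] ; pick H0
  add 235.208.0.0/12 -> H3 at depth 12
  Q 5.224.17.177: descend 000001011110 ; hops seen [H0,H0] ; pick H0
  Q 234.126.67.43: descend 1110101 ; hops seen [∅] ; pick no-route
  add 5.234.0.0/16 -> H4 at depth 16
  Q 5.224.0.0: descend 000001011110 ; hops seen [H0,H0] ; pick H0
  add 235.208.0.0/12 -> H2 at depth 12
  Q 235.209.251.2: descend 111010111101 ; hops seen [H2] ; pick H2
  add 5.0.0.0/8 -> H5 at depth 8
  add 235.222.128.0/24 -> H0 at depth 24
  add 235.222.128.128/28 -> H3 at depth 28
  add 235.222.128.0/20 -> H2 at depth 20
  Q 181.140.249.96: descend 1 ; hops seen [∅] ; pick no-route
  add 5.45.80.0/20 -> H4 at depth 20
  del 235.222.128.128/28 (clear depth 28)
  Q 53.181.181.194: descend 00 ; hops seen [∅] ; pick no-route
  add 5.234.208.0/20 -> H3 at depth 20
  Q 5.45.85.0: descend 000001010010110101010101 ; hops seen [H5,H4,H2] ; pick H2
  add 5.45.0.0/16 -> H5 at depth 16
  add 5.45.85.208/28 -> H2 at depth 28

== LOOKUPS ==
["H0","H0","no-route","H0","H2","no-route","no-route","H2"]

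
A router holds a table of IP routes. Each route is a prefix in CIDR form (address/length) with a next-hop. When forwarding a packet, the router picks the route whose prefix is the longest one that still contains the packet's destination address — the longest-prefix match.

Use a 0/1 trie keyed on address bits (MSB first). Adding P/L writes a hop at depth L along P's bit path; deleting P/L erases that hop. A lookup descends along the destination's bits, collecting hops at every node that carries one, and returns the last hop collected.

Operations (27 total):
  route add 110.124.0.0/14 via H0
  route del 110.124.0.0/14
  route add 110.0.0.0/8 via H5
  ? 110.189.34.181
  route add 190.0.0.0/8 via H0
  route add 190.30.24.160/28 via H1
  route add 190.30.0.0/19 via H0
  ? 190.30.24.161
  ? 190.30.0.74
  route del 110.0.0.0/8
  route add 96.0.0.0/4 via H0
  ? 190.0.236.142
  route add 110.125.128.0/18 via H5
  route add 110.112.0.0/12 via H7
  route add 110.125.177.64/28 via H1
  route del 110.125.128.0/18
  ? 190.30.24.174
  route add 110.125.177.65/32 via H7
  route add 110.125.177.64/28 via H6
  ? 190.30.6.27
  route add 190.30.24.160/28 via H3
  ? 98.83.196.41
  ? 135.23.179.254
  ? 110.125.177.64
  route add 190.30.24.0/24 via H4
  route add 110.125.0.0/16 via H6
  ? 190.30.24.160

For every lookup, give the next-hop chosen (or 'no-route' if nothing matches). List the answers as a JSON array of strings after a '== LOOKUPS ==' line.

Process each operation:
  add 110.124.0.0/14 -> H0 at depth 14
  - 110.124.0.0/14 clear@14
  add 110.0.0.0/8 -> H5 at depth 8
  ? 110.189.34.181  path d0:-→d1:-→d2:-→d3:-→d4:-→d5:-→d6:-→d7:-→d8:H5  best=H5
  add 190.0.0.0/8 -> H0 at depth 8
  add 190.30.24.160/28 -> H1 at depth 28
  add 190.30.0.0/19 -> H0 at depth 19
  ? 190.30.24.161  path d0:-→d1:-→d2:-→d3:-→d4:-→d5:-→d6:-→d7:-→d8:H0→d9:-→d10:-→d11:-→d12:-→d13:-→d14:-→d15:-→d16:-→d17:-→d18:-→d19:H0→d20:-→d21:-→d22:-→d23:-→d24:-→d25:-→d26:-→d27:-→d28:H1  best=H1
  ? 190.30.0.74  path d0:-→d1:-→d2:-→d3:-→d4:-→d5:-→d6:-→d7:-→d8:H0→d9:-→d10:-→d11:-→d12:-→d13:-→d14:-→d15:-→d16:-→d17:-→d18:-→d19:H0  best=H0
  - 110.0.0.0/8 clear@8
  add 96.0.0.0/4 -> H0 at depth 4
  ? 190.0.236.142  path d0:-→d1:-→d2:-→d3:-→d4:-→d5:-→d6:-→d7:-→d8:H0→d9:-→d10:-→d11:-  best=H0
  add 110.125.128.0/18 -> H5 at depth 18
  add 110.112.0.0/12 -> H7 at depth 12
  add 110.125.177.64/28 -> H1 at depth 28
  - 110.125.128.0/18 clear@18
  ? 190.30.24.174  path d0:-→d1:-→d2:-→d3:-→d4:-→d5:-→d6:-→d7:-→d8:H0→d9:-→d10:-→d11:-→d12:-→d13:-→d14:-→d15:-→d16:-→d17:-→d18:-→d19:H0→d20:-→d21:-→d22:-→d23:-→d24:-→d25:-→d26:-→d27:-→d28:H1  best=H1
  add 110.125.177.65/32 -> H7 at depth 32
  add 110.125.177.64/28 -> H6 at depth 28
  ? 190.30.6.27  path d0:-→d1:-→d2:-→d3:-→d4:-→d5:-→d6:-→d7:-→d8:H0→d9:-→d10:-→d11:-→d12:-→d13:-→d14:-→d15:-→d16:-→d17:-→d18:-→d19:H0  best=H0
  add 190.30.24.160/28 -> H3 at depth 28
  ? 98.83.196.41  path d0:-→d1:-→d2:-→d3:-→d4:H0  best=H0
  ? 135.23.179.254  path d0:-→d1:-→d2:-  best=no-route
  ? 110.125.177.64  path d0:-→d1:-→d2:-→d3:-→d4:H0→d5:-→d6:-→d7:-→d8:-→d9:-→d10:-→d11:-→d12:H7→d13:-→d14:-→d15:-→d16:-→d17:-→d18:-→d19:-→d20:-→d21:-→d22:-→d23:-→d24:-→d25:-→d26:-→d27:-→d28:H6→d29:-→d30:-→d31:-  best=H6
  add 190.30.24.0/24 -> H4 at depth 24
  add 110.125.0.0/16 -> H6 at depth 16
  ? 190.30.24.160  path d0:-→d1:-→d2:-→d3:-→d4:-→d5:-→d6:-→d7:-→d8:H0→d9:-→d10:-→d11:-→d12:-→d13:-→d14:-→d15:-→d16:-→d17:-→d18:-→d19:H0→d20:-→d21:-→d22:-→d23:-→d24:H4→d25:-→d26:-→d27:-→d28:H3  best=H3

== LOOKUPS ==
["H5","H1","H0","H0","H1","H0","H0","no-route","H6","H3"]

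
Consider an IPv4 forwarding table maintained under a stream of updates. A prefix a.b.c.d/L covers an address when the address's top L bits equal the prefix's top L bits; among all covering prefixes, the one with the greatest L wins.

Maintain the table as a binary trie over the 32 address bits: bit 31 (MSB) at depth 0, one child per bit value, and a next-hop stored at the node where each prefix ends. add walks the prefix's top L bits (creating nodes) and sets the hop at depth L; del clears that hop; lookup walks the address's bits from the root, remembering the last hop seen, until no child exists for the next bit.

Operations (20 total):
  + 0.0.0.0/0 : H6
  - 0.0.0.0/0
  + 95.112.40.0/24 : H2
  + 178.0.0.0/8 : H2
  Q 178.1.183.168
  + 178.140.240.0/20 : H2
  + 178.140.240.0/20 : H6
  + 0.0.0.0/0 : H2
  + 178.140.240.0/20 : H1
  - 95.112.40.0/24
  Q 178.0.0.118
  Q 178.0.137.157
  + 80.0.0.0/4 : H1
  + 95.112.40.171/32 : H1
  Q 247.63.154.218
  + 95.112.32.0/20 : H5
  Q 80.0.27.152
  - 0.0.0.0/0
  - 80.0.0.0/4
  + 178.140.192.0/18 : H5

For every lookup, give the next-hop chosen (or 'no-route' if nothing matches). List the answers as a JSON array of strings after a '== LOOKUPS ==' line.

Trace:
  + 0.0.0.0/0 (H6) depth=0
  - 0.0.0.0/0 clear@0
  + 95.112.40.0/24 (H2) depth=24
  + 178.0.0.0/8 (H2) depth=8
  lookup 178.1.183.168: bits 10110010 walk d0:-→d1:-→d2:-→d3:-→d4:-→d5:-→d6:-→d7:-→d8:H2 -> H2
  + 178.140.240.0/20 (H2) depth=20
  + 178.140.240.0/20 (H6) depth=20
  + 0.0.0.0/0 (H2) depth=0
  + 178.140.240.0/20 (H1) depth=20
  - 95.112.40.0/24 clear@24
  lookup 178.0.0.118: bits 10110010 walk d0:H2→d1:-→d2:-→d3:-→d4:-→d5:-→d6:-→d7:-→d8:H2 -> H2
  lookup 178.0.137.157: bits 10110010 walk d0:H2→d1:-→d2:-→d3:-→d4:-→d5:-→d6:-→d7:-→d8:H2 -> H2
  + 80.0.0.0/4 (H1) depth=4
  + 95.112.40.171/32 (H1) depth=32
  lookup 247.63.154.218: bits 1 walk d0:H2→d1:- -> H2
  + 95.112.32.0/20 (H5) depth=20
  lookup 80.0.27.152: bits 0101 walk d0:H2→d1:-→d2:-→d3:-→d4:H1 -> H1
  - 0.0.0.0/0 clear@0
  - 80.0.0.0/4 clear@4
  + 178.140.192.0/18 (H5) depth=18

== LOOKUPS ==
["H2","H2","H2","H2","H1"]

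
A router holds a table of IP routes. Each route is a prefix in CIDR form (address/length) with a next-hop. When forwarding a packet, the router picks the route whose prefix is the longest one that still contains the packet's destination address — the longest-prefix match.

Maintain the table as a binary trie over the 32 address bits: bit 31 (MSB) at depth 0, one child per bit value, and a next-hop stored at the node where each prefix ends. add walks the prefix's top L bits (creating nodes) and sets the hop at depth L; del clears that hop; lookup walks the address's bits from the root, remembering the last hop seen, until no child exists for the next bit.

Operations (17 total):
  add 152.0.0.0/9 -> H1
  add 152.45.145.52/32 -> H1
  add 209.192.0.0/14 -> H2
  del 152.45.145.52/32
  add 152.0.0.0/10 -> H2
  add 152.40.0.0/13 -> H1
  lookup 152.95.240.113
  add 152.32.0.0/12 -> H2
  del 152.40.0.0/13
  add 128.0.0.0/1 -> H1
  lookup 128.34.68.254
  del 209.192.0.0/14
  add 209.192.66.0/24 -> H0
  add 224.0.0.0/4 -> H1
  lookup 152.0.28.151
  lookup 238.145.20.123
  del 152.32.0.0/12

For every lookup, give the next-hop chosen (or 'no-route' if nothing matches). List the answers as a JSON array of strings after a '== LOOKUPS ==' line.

Process each operation:
  + 152.0.0.0/9 (H1) depth=9
  + 152.45.145.52/32 (H1) depth=32
  + 209.192.0.0/14 (H2) depth=14
  - 152.45.145.52/32 clear@32
  + 152.0.0.0/10 (H2) depth=10
  + 152.40.0.0/13 (H1) depth=13
  ? 152.95.240.113  path d0:-→d1:-→d2:-→d3:-→d4:-→d5:-→d6:-→d7:-→d8:-→d9:H1  best=H1
  + 152.32.0.0/12 (H2) depth=12
  - 152.40.0.0/13 clear@13
  + 128.0.0.0/1 (H1) depth=1
  ? 128.34.68.254  path d0:-→d1:H1→d2:-→d3:-  best=H1
  - 209.192.0.0/14 clear@14
  + 209.192.66.0/24 (H0) depth=24
  + 224.0.0.0/4 (H1) depth=4
  ? 152.0.28.151  path d0:-→d1:H1→d2:-→d3:-→d4:-→d5:-→d6:-→d7:-→d8:-→d9:H1→d10:H2  best=H2
  ? 238.145.20.123  path d0:-→d1:H1→d2:-→d3:-→d4:H1  best=H1
  - 152.32.0.0/12 clear@12

== LOOKUPS ==
["H1","H1","H2","H1"]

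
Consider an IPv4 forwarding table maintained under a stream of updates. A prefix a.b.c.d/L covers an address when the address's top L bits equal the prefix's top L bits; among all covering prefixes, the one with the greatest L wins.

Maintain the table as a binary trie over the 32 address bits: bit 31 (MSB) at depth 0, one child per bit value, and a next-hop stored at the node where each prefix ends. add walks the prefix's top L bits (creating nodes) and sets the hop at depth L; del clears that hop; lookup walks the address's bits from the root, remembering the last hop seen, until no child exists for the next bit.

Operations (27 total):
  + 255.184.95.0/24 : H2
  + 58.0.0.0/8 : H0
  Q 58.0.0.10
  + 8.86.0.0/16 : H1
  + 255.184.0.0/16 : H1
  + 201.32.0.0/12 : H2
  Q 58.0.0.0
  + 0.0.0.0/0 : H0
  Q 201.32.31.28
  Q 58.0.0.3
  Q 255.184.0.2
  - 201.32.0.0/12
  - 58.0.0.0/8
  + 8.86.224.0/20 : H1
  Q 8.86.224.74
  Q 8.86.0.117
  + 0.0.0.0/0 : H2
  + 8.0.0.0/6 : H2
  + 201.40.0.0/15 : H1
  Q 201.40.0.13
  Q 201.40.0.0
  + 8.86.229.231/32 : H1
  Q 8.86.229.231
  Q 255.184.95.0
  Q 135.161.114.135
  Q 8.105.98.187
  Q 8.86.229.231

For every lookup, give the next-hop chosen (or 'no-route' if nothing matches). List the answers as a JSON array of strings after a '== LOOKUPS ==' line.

Process each operation:
  + 255.184.95.0/24 (H2) depth=24
  + 58.0.0.0/8 (H0) depth=8
  lookup 58.0.0.10: bits 00111010 walk d0:-→d1:-→d2:-→d3:-→d4:-→d5:-→d6:-→d7:-→d8:H0 -> H0
  + 8.86.0.0/16 (H1) depth=16
  + 255.184.0.0/16 (H1) depth=16
  + 201.32.0.0/12 (H2) depth=12
  lookup 58.0.0.0: bits 00111010 walk d0:-→d1:-→d2:-→d3:-→d4:-→d5:-→d6:-→d7:-→d8:H0 -> H0
  + 0.0.0.0/0 (H0) depth=0
  lookup 201.32.31.28: bits 110010010010 walk d0:H0→d1:-→d2:-→d3:-→d4:-→d5:-→d6:-→d7:-→d8:-→d9:-→d10:-→d11:-→d12:H2 -> H2
  lookup 58.0.0.3: bits 00111010 walk d0:H0→d1:-→d2:-→d3:-→d4:-→d5:-→d6:-→d7:-→d8:H0 -> H0
  lookup 255.184.0.2: bits 11111111101110000 walk d0:H0→d1:-→d2:-→d3:-→d4:-→d5:-→d6:-→d7:-→d8:-→d9:-→d10:-→d11:-→d12:-→d13:-→d14:-→d15:-→d16:H1→d17:- -> H1
  - 201.32.0.0/12 clear@12
  - 58.0.0.0/8 clear@8
  + 8.86.224.0/20 (H1) depth=20
  lookup 8.86.224.74: bits 00001000010101101110 walk d0:H0→d1:-→d2:-→d3:-→d4:-→d5:-→d6:-→d7:-→d8:-→d9:-→d10:-→d11:-→d12:-→d13:-→d14:-→d15:-→d16:H1→d17:-→d18:-→d19:-→d20:H1 -> H1
  lookup 8.86.0.117: bits 0000100001010110 walk d0:H0→d1:-→d2:-→d3:-→d4:-→d5:-→d6:-→d7:-→d8:-→d9:-→d10:-→d11:-→d12:-→d13:-→d14:-→d15:-→d16:H1 -> H1
  + 0.0.0.0/0 (H2) depth=0
  + 8.0.0.0/6 (H2) depth=6
  + 201.40.0.0/15 (H1) depth=15
  lookup 201.40.0.13: bits 110010010010100 walk d0:H2→d1:-→d2:-→d3:-→d4:-→d5:-→d6:-→d7:-→d8:-→d9:-→d10:-→d11:-→d12:-→d13:-→d14:-→d15:H1 -> H1
  lookup 201.40.0.0: bits 110010010010100 walk d0:H2→d1:-→d2:-→d3:-→d4:-→d5:-→d6:-→d7:-→d8:-→d9:-→d10:-→d11:-→d12:-→d13:-→d14:-→d15:H1 -> H1
  + 8.86.229.231/32 (H1) depth=32
  lookup 8.86.229.231: bits 00001000010101101110010111100111 walk d0:H2→d1:-→d2:-→d3:-→d4:-→d5:-→d6:H2→d7:-→d8:-→d9:-→d10:-→d11:-→d12:-→d13:-→d14:-→d15:-→d16:H1→d17:-→d18:-→d19:-→d20:H1→d21:-→d22:-→d23:-→d24:-→d25:-→d26:-→d27:-→d28:-→d29:-→d30:-→d31:-→d32:H1 -> H1
  lookup 255.184.95.0: bits 111111111011100001011111 walk d0:H2→d1:-→d2:-→d3:-→d4:-→d5:-→d6:-→d7:-→d8:-→d9:-→d10:-→d11:-→d12:-→d13:-→d14:-→d15:-→d16:H1→d17:-→d18:-→d19:-→d20:-→d21:-→d22:-→d23:-→d24:H2 -> H2
  lookup 135.161.114.135: bits 1 walk d0:H2→d1:- -> H2
  lookup 8.105.98.187: bits 0000100001 walk d0:H2→d1:-→d2:-→d3:-→d4:-→d5:-→d6:H2→d7:-→d8:-→d9:-→d10:- -> H2
  lookup 8.86.229.231: bits 00001000010101101110010111100111 walk d0:H2→d1:-→d2:-→d3:-→d4:-→d5:-→d6:H2→d7:-→d8:-→d9:-→d10:-→d11:-→d12:-→d13:-→d14:-→d15:-→d16:H1→d17:-→d18:-→d19:-→d20:H1→d21:-→d22:-→d23:-→d24:-→d25:-→d26:-→d27:-→d28:-→d29:-→d30:-→d31:-→d32:H1 -> H1

== LOOKUPS ==
["H0","H0","H2","H0","H1","H1","H1","H1","H1","H1","H2","H2","H2","H1"]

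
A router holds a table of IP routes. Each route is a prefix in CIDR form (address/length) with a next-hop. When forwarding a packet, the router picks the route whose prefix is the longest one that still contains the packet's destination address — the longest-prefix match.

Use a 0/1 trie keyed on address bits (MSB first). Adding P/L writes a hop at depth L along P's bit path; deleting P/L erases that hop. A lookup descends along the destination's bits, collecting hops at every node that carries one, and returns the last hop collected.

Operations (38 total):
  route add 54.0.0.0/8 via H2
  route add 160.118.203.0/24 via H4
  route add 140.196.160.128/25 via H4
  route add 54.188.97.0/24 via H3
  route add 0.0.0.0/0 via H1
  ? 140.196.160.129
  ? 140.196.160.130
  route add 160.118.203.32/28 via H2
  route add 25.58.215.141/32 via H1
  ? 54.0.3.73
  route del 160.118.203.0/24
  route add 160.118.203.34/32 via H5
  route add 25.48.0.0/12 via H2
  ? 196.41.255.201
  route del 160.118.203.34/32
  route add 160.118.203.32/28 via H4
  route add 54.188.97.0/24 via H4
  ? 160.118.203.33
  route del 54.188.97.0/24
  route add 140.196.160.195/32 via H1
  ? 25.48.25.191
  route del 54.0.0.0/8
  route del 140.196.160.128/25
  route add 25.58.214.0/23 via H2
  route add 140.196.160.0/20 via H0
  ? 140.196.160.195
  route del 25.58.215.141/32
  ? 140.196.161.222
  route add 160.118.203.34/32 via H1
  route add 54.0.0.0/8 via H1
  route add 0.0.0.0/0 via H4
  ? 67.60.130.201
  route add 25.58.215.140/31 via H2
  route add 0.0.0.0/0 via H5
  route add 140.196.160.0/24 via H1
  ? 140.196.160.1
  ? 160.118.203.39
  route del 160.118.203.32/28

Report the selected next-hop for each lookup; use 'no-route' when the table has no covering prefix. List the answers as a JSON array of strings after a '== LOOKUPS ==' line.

Process each operation:
  add 54.0.0.0/8 -> H2 at depth 8
  add 160.118.203.0/24 -> H4 at depth 24
  add 140.196.160.128/25 -> H4 at depth 25
  add 54.188.97.0/24 -> H3 at depth 24
  add 0.0.0.0/0 -> H1 at depth 0
  ? 140.196.160.129  path d0:H1→d1:-→d2:-→d3:-→d4:-→d5:-→d6:-→d7:-→d8:-→d9:-→d10:-→d11:-→d12:-→d13:-→d14:-→d15:-→d16:-→d17:-→d18:-→d19:-→d20:-→d21:-→d22:-→d23:-→d24:-→d25:H4  best=H4
  ? 140.196.160.130  path d0:H1→d1:-→d2:-→d3:-→d4:-→d5:-→d6:-→d7:-→d8:-→d9:-→d10:-→d11:-→d12:-→d13:-→d14:-→d15:-→d16:-→d17:-→d18:-→d19:-→d20:-→d21:-→d22:-→d23:-→d24:-→d25:H4  best=H4
  add 160.118.203.32/28 -> H2 at depth 28
  add 25.58.215.141/32 -> H1 at depth 32
  ? 54.0.3.73  path d0:H1→d1:-→d2:-→d3:-→d4:-→d5:-→d6:-→d7:-→d8:H2  best=H2
  del 160.118.203.0/24 (clear depth 24)
  add 160.118.203.34/32 -> H5 at depth 32
  add 25.48.0.0/12 -> H2 at depth 12
  ? 196.41.255.201  path d0:H1→d1:-  best=H1
  del 160.118.203.34/32 (clear depth 32)
  add 160.118.203.32/28 -> H4 at depth 28
  add 54.188.97.0/24 -> H4 at depth 24
  ? 160.118.203.33  path d0:H1→d1:-→d2:-→d3:-→d4:-→d5:-→d6:-→d7:-→d8:-→d9:-→d10:-→d11:-→d12:-→d13:-→d14:-→d15:-→d16:-→d17:-→d18:-→d19:-→d20:-→d21:-→d22:-→d23:-→d24:-→d25:-→d26:-→d27:-→d28:H4→d29:-→d30:-  best=H4
  del 54.188.97.0/24 (clear depth 24)
  add 140.196.160.195/32 -> H1 at depth 32
  ? 25.48.25.191  path d0:H1→d1:-→d2:-→d3:-→d4:-→d5:-→d6:-→d7:-→d8:-→d9:-→d10:-→d11:-→d12:H2  best=H2
  del 54.0.0.0/8 (clear depth 8)
  del 140.196.160.128/25 (clear depth 25)
  add 25.58.214.0/23 -> H2 at depth 23
  add 140.196.160.0/20 -> H0 at depth 20
  ? 140.196.160.195  path d0:H1→d1:-→d2:-→d3:-→d4:-→d5:-→d6:-→d7:-→d8:-→d9:-→d10:-→d11:-→d12:-→d13:-→d14:-→d15:-→d16:-→d17:-→d18:-→d19:-→d20:H0→d21:-→d22:-→d23:-→d24:-→d25:-→d26:-→d27:-→d28:-→d29:-→d30:-→d31:-→d32:H1  best=H1
  del 25.58.215.141/32 (clear depth 32)
  ? 140.196.161.222  path d0:H1→d1:-→d2:-→d3:-→d4:-→d5:-→d6:-→d7:-→d8:-→d9:-→d10:-→d11:-→d12:-→d13:-→d14:-→d15:-→d16:-→d17:-→d18:-→d19:-→d20:H0→d21:-→d22:-→d23:-  best=H0
  add 160.118.203.34/32 -> H1 at depth 32
  add 54.0.0.0/8 -> H1 at depth 8
  add 0.0.0.0/0 -> H4 at depth 0
  ? 67.60.130.201  path d0:H4→d1:-  best=H4
  add 25.58.215.140/31 -> H2 at depth 31
  add 0.0.0.0/0 -> H5 at depth 0
  add 140.196.160.0/24 -> H1 at depth 24
  ? 140.196.160.1  path d0:H5→d1:-→d2:-→d3:-→d4:-→d5:-→d6:-→d7:-→d8:-→d9:-→d10:-→d11:-→d12:-→d13:-→d14:-→d15:-→d16:-→d17:-→d18:-→d19:-→d20:H0→d21:-→d22:-→d23:-→d24:H1  best=H1
  ? 160.118.203.39  path d0:H5→d1:-→d2:-→d3:-→d4:-→d5:-→d6:-→d7:-→d8:-→d9:-→d10:-→d11:-→d12:-→d13:-→d14:-→d15:-→d16:-→d17:-→d18:-→d19:-→d20:-→d21:-→d22:-→d23:-→d24:-→d25:-→d26:-→d27:-→d28:H4→d29:-  best=H4
  del 160.118.203.32/28 (clear depth 28)

== LOOKUPS ==
["H4","H4","H2","H1","H4","H2","H1","H0","H4","H1","H4"]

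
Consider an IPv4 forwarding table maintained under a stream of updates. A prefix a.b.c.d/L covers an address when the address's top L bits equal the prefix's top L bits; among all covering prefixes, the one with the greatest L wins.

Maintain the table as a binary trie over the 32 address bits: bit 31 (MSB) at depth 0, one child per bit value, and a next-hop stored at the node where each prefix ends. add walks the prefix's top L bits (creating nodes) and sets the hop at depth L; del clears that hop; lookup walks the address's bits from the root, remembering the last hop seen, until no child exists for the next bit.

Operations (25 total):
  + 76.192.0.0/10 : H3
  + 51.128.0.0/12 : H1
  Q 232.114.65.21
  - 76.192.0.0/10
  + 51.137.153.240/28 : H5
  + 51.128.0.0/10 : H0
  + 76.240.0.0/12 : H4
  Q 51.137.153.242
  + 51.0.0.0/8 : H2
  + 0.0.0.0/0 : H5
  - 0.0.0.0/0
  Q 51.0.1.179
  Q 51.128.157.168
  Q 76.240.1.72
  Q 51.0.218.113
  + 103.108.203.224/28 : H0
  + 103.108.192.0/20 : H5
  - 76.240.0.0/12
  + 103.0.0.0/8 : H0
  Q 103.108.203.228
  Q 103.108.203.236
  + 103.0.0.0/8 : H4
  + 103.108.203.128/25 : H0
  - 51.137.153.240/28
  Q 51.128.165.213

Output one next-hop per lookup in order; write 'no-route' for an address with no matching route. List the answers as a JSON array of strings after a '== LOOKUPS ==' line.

Trace:
  add 76.192.0.0/10 -> H3 at depth 10
  add 51.128.0.0/12 -> H1 at depth 12
  ? 232.114.65.21  path d0:-  best=no-route
  - 76.192.0.0/10 clear@10
  add 51.137.153.240/28 -> H5 at depth 28
  add 51.128.0.0/10 -> H0 at depth 10
  add 76.240.0.0/12 -> H4 at depth 12
  ? 51.137.153.242  path d0:-→d1:-→d2:-→d3:-→d4:-→d5:-→d6:-→d7:-→d8:-→d9:-→d10:H0→d11:-→d12:H1→d13:-→d14:-→d15:-→d16:-→d17:-→d18:-→d19:-→d20:-→d21:-→d22:-→d23:-→d24:-→d25:-→d26:-→d27:-→d28:H5  best=H5
  add 51.0.0.0/8 -> H2 at depth 8
  add 0.0.0.0/0 -> H5 at depth 0
  - 0.0.0.0/0 clear@0
  ? 51.0.1.179  path d0:-→d1:-→d2:-→d3:-→d4:-→d5:-→d6:-→d7:-→d8:H2  best=H2
  ? 51.128.157.168  path d0:-→d1:-→d2:-→d3:-→d4:-→d5:-→d6:-→d7:-→d8:H2→d9:-→d10:H0→d11:-→d12:H1  best=H1
  ? 76.240.1.72  path d0:-→d1:-→d2:-→d3:-→d4:-→d5:-→d6:-→d7:-→d8:-→d9:-→d10:-→d11:-→d12:H4  best=H4
  ? 51.0.218.113  path d0:-→d1:-→d2:-→d3:-→d4:-→d5:-→d6:-→d7:-→d8:H2  best=H2
  add 103.108.203.224/28 -> H0 at depth 28
  add 103.108.192.0/20 -> H5 at depth 20
  - 76.240.0.0/12 clear@12
  add 103.0.0.0/8 -> H0 at depth 8
  ? 103.108.203.228  path d0:-→d1:-→d2:-→d3:-→d4:-→d5:-→d6:-→d7:-→d8:H0→d9:-→d10:-→d11:-→d12:-→d13:-→d14:-→d15:-→d16:-→d17:-→d18:-→d19:-→d20:H5→d21:-→d22:-→d23:-→d24:-→d25:-→d26:-→d27:-→d28:H0  best=H0
  ? 103.108.203.236  path d0:-→d1:-→d2:-→d3:-→d4:-→d5:-→d6:-→d7:-→d8:H0→d9:-→d10:-→d11:-→d12:-→d13:-→d14:-→d15:-→d16:-→d17:-→d18:-→d19:-→d20:H5→d21:-→d22:-→d23:-→d24:-→d25:-→d26:-→d27:-→d28:H0  best=H0
  add 103.0.0.0/8 -> H4 at depth 8
  add 103.108.203.128/25 -> H0 at depth 25
  - 51.137.153.240/28 clear@28
  ? 51.128.165.213  path d0:-→d1:-→d2:-→d3:-→d4:-→d5:-→d6:-→d7:-→d8:H2→d9:-→d10:H0→d11:-→d12:H1  best=H1

== LOOKUPS ==
["no-route","H5","H2","H1","H4","H2","H0","H0","H1"]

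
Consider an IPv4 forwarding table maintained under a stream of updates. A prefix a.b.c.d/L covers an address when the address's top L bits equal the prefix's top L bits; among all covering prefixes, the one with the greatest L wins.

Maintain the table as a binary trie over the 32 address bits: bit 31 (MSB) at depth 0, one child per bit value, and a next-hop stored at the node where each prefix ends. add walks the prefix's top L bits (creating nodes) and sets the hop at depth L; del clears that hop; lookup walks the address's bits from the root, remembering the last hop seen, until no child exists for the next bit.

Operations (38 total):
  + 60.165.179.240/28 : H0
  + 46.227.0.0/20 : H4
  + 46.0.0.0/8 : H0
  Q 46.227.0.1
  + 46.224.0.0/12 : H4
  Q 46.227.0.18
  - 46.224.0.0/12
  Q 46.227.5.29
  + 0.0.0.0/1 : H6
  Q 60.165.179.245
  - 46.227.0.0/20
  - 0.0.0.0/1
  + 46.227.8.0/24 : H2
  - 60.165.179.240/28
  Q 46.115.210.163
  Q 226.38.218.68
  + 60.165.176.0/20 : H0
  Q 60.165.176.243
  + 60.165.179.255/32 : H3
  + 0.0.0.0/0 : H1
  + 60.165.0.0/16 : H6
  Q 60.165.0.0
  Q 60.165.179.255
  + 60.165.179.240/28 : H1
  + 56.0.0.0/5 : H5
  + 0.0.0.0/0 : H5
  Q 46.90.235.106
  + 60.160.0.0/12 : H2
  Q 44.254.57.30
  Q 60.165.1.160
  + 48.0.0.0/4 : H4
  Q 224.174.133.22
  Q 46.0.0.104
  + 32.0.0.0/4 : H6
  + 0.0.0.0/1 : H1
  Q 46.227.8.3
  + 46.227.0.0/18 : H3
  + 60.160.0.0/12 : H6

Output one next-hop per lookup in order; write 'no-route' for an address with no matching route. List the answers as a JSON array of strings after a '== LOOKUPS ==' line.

Trace:
  + 60.165.179.240/28 (H0) depth=28
  + 46.227.0.0/20 (H4) depth=20
  + 46.0.0.0/8 (H0) depth=8
  lookup 46.227.0.1: bits 00101110111000110000 walk d0:-→d1:-→d2:-→d3:-→d4:-→d5:-→d6:-→d7:-→d8:H0→d9:-→d10:-→d11:-→d12:-→d13:-→d14:-→d15:-→d16:-→d17:-→d18:-→d19:-→d20:H4 -> H4
  + 46.224.0.0/12 (H4) depth=12
  lookup 46.227.0.18: bits 00101110111000110000 walk d0:-→d1:-→d2:-→d3:-→d4:-→d5:-→d6:-→d7:-→d8:H0→d9:-→d10:-→d11:-→d12:H4→d13:-→d14:-→d15:-→d16:-→d17:-→d18:-→d19:-→d20:H4 -> H4
  - 46.224.0.0/12 clear@12
  lookup 46.227.5.29: bits 00101110111000110000 walk d0:-→d1:-→d2:-→d3:-→d4:-→d5:-→d6:-→d7:-→d8:H0→d9:-→d10:-→d11:-→d12:-→d13:-→d14:-→d15:-→d16:-→d17:-→d18:-→d19:-→d20:H4 -> H4
  + 0.0.0.0/1 (H6) depth=1
  lookup 60.165.179.245: bits 0011110010100101101100111111 walk d0:-→d1:H6→d2:-→d3:-→d4:-→d5:-→d6:-→d7:-→d8:-→d9:-→d10:-→d11:-→d12:-→d13:-→d14:-→d15:-→d16:-→d17:-→d18:-→d19:-→d20:-→d21:-→d22:-→d23:-→d24:-→d25:-→d26:-→d27:-→d28:H0 -> H0
  - 46.227.0.0/20 clear@20
  - 0.0.0.0/1 clear@1
  + 46.227.8.0/24 (H2) depth=24
  - 60.165.179.240/28 clear@28
  lookup 46.115.210.163: bits 00101110 walk d0:-→d1:-→d2:-→d3:-→d4:-→d5:-→d6:-→d7:-→d8:H0 -> H0
  lookup 226.38.218.68: bits ε walk d0:- -> no-route
  + 60.165.176.0/20 (H0) depth=20
  lookup 60.165.176.243: bits 0011110010100101101100 walk d0:-→d1:-→d2:-→d3:-→d4:-→d5:-→d6:-→d7:-→d8:-→d9:-→d10:-→d11:-→d12:-→d13:-→d14:-→d15:-→d16:-→d17:-→d18:-→d19:-→d20:H0→d21:-→d22:- -> H0
  + 60.165.179.255/32 (H3) depth=32
  + 0.0.0.0/0 (H1) depth=0
  + 60.165.0.0/16 (H6) depth=16
  lookup 60.165.0.0: bits 0011110010100101 walk d0:H1→d1:-→d2:-→d3:-→d4:-→d5:-→d6:-→d7:-→d8:-→d9:-→d10:-→d11:-→d12:-→d13:-→d14:-→d15:-→d16:H6 -> H6
  lookup 60.165.179.255: bits 00111100101001011011001111111111 walk d0:H1→d1:-→d2:-→d3:-→d4:-→d5:-→d6:-→d7:-→d8:-→d9:-→d10:-→d11:-→d12:-→d13:-→d14:-→d15:-→d16:H6→d17:-→d18:-→d19:-→d20:H0→d21:-→d22:-→d23:-→d24:-→d25:-→d26:-→d27:-→d28:-→d29:-→d30:-→d31:-→d32:H3 -> H3
  + 60.165.179.240/28 (H1) depth=28
  + 56.0.0.0/5 (H5) depth=5
  + 0.0.0.0/0 (H5) depth=0
  lookup 46.90.235.106: bits 00101110 walk d0:H5→d1:-→d2:-→d3:-→d4:-→d5:-→d6:-→d7:-→d8:H0 -> H0
  + 60.160.0.0/12 (H2) depth=12
  lookup 44.254.57.30: bits 001011 walk d0:H5→d1:-→d2:-→d3:-→d4:-→d5:-→d6:- -> H5
  lookup 60.165.1.160: bits 0011110010100101 walk d0:H5→d1:-→d2:-→d3:-→d4:-→d5:H5→d6:-→d7:-→d8:-→d9:-→d10:-→d11:-→d12:H2→d13:-→d14:-→d15:-→d16:H6 -> H6
  + 48.0.0.0/4 (H4) depth=4
  lookup 224.174.133.22: bits ε walk d0:H5 -> H5
  lookup 46.0.0.104: bits 00101110 walk d0:H5→d1:-→d2:-→d3:-→d4:-→d5:-→d6:-→d7:-→d8:H0 -> H0
  + 32.0.0.0/4 (H6) depth=4
  + 0.0.0.0/1 (H1) depth=1
  lookup 46.227.8.3: bits 001011101110001100001000 walk d0:H5→d1:H1→d2:-→d3:-→d4:H6→d5:-→d6:-→d7:-→d8:H0→d9:-→d10:-→d11:-→d12:-→d13:-→d14:-→d15:-→d16:-→d17:-→d18:-→d19:-→d20:-→d21:-→d22:-→d23:-→d24:H2 -> H2
  + 46.227.0.0/18 (H3) depth=18
  + 60.160.0.0/12 (H6) depth=12

== LOOKUPS ==
["H4","H4","H4","H0","H0","no-route","H0","H6","H3","H0","H5","H6","H5","H0","H2"]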